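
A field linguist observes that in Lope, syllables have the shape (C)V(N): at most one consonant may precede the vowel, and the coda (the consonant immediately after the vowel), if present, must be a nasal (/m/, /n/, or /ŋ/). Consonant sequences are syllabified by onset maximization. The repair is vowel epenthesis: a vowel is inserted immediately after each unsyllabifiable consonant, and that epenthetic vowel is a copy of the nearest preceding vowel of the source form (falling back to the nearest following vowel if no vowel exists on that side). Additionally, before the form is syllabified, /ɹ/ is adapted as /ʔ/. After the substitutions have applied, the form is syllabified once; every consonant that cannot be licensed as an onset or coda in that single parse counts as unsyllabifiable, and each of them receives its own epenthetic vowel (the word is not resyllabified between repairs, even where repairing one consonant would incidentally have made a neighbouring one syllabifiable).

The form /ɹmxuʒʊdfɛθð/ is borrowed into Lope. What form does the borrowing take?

ʔumuxuʒʊdʊfɛθɛðɛ

Substitution: /ɹ/ → /ʔ/, giving /ʔmxuʒʊdfɛθð/.
The consonants /ʔ/, /m/, /d/, /θ/, /ð/ cannot be parsed into a legal (C)V(N) syllable (only a nasal (/m/, /n/, or /ŋ/) is licensed in coda position; onsets are limited to one consonant).
Epenthesis after each stranded consonant: /ʔ/ → /ʔu/, /m/ → /mu/, /d/ → /dʊ/, /θ/ → /θɛ/, /ð/ → /ðɛ/.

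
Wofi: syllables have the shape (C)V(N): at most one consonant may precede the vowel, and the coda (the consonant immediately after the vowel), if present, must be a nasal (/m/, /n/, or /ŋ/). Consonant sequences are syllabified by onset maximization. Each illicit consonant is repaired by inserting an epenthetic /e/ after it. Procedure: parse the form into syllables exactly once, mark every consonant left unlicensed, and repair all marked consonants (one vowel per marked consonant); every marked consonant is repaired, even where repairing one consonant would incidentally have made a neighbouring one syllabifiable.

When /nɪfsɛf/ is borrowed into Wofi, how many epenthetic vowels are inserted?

The unsyllabifiable consonants are /f/, /f/; each receives one epenthetic vowel.

2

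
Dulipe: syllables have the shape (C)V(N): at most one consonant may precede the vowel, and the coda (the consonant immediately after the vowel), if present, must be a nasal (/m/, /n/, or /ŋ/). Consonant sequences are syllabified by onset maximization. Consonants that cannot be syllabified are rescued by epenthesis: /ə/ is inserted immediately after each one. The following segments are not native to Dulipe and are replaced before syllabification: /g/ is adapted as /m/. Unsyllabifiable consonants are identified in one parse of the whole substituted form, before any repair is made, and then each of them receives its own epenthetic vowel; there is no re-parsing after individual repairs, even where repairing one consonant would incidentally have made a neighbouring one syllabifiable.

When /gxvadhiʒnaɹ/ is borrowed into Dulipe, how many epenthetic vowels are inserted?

5

After substitution the input is /mxvadhiʒnaɹ/.
The unsyllabifiable consonants are /m/, /x/, /d/, /ʒ/, /ɹ/; each receives one epenthetic vowel.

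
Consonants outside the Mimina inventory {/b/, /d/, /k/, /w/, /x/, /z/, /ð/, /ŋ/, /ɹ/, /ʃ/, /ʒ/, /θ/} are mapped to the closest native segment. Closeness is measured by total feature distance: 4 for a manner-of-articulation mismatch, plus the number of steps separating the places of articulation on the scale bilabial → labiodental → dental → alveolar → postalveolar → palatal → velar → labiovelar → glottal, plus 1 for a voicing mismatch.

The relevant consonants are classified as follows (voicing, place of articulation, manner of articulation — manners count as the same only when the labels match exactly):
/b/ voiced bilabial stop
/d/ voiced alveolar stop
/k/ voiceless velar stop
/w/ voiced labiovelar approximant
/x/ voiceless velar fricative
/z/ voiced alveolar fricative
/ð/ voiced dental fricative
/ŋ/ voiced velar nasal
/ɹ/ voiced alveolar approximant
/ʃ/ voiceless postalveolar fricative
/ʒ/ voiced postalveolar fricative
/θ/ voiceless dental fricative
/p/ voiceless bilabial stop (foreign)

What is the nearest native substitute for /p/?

/b/ is closest: same manner (stop), place distance 0 (bilabial→bilabial), voicing differs (+1); total 1. Next closest is /d/ at distance 4.

b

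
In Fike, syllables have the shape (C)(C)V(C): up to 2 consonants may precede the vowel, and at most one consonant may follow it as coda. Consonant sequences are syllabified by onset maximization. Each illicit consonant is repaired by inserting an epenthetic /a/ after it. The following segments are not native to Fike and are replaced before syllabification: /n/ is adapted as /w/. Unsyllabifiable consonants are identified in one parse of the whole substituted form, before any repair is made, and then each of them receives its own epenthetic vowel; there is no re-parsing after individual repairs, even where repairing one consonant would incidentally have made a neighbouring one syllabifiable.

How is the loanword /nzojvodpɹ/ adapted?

Substitution: /n/ → /w/, giving /wzojvodpɹ/.
Under (C)(C)V(C), the unsyllabifiable consonants are /p/, /ɹ/ (at most one coda consonant is licensed; onsets may contain at most 2 consonants).
Epenthesis after each stranded consonant: /p/ → /pa/, /ɹ/ → /ɹa/.

wzojvodpaɹa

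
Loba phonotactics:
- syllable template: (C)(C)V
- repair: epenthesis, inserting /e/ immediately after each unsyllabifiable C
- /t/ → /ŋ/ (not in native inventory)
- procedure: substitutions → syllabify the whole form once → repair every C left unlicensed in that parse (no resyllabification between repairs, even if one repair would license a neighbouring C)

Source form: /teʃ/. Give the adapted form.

ŋeʃe

Substitution: /t/ → /ŋ/, giving /ŋeʃ/.
Syllabifying with onset maximization leaves /ʃ/ stranded (no codas are permitted; onsets may contain at most 2 consonants).
Epenthesis after each stranded consonant: /ʃ/ → /ʃe/.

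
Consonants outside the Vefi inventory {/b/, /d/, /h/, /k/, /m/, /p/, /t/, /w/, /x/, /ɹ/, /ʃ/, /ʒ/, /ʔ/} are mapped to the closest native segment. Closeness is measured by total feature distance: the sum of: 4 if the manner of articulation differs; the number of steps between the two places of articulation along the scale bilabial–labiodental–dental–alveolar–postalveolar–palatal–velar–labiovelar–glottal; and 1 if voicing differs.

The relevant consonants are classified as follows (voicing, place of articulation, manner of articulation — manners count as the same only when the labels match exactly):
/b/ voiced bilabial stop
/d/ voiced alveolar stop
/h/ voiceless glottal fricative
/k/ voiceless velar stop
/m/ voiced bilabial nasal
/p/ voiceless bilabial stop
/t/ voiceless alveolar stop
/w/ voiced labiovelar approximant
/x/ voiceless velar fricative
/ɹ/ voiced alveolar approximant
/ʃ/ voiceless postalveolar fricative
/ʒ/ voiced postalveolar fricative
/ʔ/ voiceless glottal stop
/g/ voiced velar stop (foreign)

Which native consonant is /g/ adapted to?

k

/k/ is closest: same manner (stop), place distance 0 (velar→velar), voicing differs (+1); total 1. Next closest is /d/ at distance 3.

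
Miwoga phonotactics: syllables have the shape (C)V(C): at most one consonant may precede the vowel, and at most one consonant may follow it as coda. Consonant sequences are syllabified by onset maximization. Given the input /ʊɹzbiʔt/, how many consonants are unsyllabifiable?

2

The consonants /z/, /t/ cannot be parsed into a legal (C)V(C) syllable (at most one coda consonant is licensed; onsets are limited to one consonant).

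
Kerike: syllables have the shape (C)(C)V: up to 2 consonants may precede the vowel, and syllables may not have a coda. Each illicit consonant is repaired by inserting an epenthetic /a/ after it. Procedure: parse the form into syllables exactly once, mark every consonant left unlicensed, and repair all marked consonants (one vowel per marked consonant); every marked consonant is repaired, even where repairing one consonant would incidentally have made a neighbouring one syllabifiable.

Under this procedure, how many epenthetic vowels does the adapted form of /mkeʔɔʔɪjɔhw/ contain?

The unsyllabifiable consonants are /h/, /w/; each receives one epenthetic vowel.

2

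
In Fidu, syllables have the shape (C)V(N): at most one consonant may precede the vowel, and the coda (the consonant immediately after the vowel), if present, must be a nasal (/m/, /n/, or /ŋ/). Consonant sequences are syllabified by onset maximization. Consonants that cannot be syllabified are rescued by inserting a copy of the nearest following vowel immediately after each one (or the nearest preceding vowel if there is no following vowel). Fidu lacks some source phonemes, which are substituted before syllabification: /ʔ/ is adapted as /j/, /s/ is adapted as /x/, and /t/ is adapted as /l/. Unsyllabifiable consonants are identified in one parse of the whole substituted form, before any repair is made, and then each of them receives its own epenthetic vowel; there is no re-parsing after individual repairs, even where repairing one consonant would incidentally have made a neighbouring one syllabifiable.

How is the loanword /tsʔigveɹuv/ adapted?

Substitution: /t/ → /l/, /s/ → /x/, /ʔ/ → /j/, giving /lxjigveɹuv/.
Under (C)V(N), the unsyllabifiable consonants are /l/, /x/, /g/, /v/ (only a nasal (/m/, /n/, or /ŋ/) is licensed in coda position; onsets are limited to one consonant).
Each unlicensed consonant becomes the onset of a new syllable: /l/ → /li/, /x/ → /xi/, /g/ → /ge/, /v/ → /vu/.

lixijigeveɹuvu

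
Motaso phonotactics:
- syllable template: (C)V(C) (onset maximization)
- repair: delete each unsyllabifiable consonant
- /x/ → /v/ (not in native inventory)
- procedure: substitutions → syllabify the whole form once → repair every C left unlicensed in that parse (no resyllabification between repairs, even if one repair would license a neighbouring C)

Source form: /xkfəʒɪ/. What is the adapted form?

Substitution: /x/ → /v/, giving /vkfəʒɪ/.
The consonants /v/, /k/ cannot be parsed into a legal (C)V(C) syllable (at most one coda consonant is licensed; onsets are limited to one consonant).
Each unlicensed consonant is deleted: /v/, /k/.

fəʒɪ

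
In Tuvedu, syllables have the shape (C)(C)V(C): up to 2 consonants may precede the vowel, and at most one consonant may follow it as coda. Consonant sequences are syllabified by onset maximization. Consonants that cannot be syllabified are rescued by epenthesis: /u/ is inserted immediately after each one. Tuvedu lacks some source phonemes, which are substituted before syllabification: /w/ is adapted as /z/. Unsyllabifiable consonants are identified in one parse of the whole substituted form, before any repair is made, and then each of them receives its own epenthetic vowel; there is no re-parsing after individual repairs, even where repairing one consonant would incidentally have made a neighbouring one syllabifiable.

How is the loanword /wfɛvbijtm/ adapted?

Substitution: /w/ → /z/, giving /zfɛvbijtm/.
The consonants /t/, /m/ cannot be parsed into a legal (C)(C)V(C) syllable (at most one coda consonant is licensed; onsets may contain at most 2 consonants).
Each unlicensed consonant becomes the onset of a new syllable: /t/ → /tu/, /m/ → /mu/.

zfɛvbijtumu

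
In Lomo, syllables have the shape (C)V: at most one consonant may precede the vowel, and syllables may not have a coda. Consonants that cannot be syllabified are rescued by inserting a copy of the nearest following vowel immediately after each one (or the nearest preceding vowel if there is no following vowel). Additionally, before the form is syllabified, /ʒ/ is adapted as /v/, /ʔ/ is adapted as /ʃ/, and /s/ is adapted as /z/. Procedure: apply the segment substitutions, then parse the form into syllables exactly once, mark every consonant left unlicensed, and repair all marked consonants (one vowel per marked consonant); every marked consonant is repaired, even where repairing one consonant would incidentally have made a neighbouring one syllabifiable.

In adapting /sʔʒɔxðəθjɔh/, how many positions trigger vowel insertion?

After substitution the input is /zʃvɔxðəθjɔh/.
The unsyllabifiable consonants are /z/, /ʃ/, /x/, /θ/, /h/; each receives one epenthetic vowel.

5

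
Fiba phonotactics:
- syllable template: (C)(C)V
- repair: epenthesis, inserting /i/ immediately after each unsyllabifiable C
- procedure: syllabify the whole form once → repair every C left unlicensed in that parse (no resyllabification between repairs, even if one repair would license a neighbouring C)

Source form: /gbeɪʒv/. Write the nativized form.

gbeɪʒivi

Syllabifying with onset maximization leaves /ʒ/, /v/ stranded (no codas are permitted; onsets may contain at most 2 consonants).
Inserting the epenthetic vowel yields /ʒ/ → /ʒi/, /v/ → /vi/.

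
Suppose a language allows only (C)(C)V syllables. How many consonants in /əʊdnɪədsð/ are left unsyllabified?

Syllabifying with onset maximization leaves /d/, /s/, /ð/ stranded (no codas are permitted; onsets may contain at most 2 consonants).

3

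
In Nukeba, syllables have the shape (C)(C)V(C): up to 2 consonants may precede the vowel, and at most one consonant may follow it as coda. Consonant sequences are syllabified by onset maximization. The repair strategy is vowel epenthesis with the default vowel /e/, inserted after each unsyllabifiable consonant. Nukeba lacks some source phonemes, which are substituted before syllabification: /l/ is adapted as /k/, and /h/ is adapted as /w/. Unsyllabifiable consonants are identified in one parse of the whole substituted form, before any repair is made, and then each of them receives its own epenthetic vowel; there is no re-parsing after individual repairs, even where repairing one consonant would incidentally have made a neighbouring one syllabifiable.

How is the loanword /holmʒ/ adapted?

wokmeʒe

Substitution: /h/ → /w/, /l/ → /k/, giving /wokmʒ/.
The consonants /m/, /ʒ/ cannot be parsed into a legal (C)(C)V(C) syllable (at most one coda consonant is licensed; onsets may contain at most 2 consonants).
Each unlicensed consonant becomes the onset of a new syllable: /m/ → /me/, /ʒ/ → /ʒe/.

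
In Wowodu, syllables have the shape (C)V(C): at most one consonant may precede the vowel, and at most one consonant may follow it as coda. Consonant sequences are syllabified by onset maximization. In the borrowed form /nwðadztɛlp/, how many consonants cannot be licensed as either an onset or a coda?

4

Syllabifying with onset maximization leaves /n/, /w/, /z/, /p/ stranded (at most one coda consonant is licensed; onsets are limited to one consonant).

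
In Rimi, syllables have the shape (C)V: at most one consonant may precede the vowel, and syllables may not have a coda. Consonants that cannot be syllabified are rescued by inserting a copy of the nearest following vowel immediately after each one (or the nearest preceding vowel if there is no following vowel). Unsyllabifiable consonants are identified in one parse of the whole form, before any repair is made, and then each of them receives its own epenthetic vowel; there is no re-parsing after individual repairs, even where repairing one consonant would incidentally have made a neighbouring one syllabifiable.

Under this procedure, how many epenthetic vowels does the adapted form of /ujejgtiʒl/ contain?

4

The unsyllabifiable consonants are /j/, /g/, /ʒ/, /l/; each receives one epenthetic vowel.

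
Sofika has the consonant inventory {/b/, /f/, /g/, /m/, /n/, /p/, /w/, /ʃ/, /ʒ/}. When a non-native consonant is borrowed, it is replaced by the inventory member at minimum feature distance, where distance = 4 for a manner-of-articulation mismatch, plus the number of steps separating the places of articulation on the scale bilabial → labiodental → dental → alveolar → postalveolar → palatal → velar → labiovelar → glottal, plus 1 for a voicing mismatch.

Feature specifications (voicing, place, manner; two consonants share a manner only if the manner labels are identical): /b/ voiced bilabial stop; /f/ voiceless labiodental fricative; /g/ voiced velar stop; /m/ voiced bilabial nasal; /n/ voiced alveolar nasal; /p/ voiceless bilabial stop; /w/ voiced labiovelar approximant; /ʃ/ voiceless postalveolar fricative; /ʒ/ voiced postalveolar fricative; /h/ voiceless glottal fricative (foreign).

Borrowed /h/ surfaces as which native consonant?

/ʃ/ is closest: same manner (fricative), place distance 4 (glottal→postalveolar), same voicing; total 4. Next closest is /ʒ/ at distance 5.

ʃ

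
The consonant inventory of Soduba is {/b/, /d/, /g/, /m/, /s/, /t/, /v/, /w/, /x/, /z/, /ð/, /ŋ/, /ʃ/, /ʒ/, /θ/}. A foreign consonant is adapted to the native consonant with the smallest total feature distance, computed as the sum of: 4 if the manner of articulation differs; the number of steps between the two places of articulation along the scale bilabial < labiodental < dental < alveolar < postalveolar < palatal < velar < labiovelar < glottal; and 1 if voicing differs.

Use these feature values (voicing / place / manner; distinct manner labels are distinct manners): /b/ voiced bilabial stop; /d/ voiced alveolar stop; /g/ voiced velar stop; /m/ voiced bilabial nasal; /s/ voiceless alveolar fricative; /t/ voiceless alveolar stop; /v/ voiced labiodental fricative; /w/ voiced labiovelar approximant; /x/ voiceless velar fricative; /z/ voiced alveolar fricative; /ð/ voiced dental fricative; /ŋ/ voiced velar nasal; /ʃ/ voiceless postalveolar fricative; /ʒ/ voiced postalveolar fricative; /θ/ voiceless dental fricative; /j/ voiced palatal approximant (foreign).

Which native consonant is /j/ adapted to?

/w/ is closest: same manner (approximant), place distance 2 (palatal→labiovelar), same voicing; total 2. Next closest is /g/ at distance 5.

w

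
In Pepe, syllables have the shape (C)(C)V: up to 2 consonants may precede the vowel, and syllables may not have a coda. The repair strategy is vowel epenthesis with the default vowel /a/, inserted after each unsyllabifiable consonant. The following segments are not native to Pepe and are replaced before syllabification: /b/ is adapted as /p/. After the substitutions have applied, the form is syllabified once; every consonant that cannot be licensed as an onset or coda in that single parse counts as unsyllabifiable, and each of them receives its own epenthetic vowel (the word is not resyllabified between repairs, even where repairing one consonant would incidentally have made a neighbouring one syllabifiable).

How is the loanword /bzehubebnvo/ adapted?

pzehupepanvo

Substitution: /b/ → /p/, giving /pzehupepnvo/.
The consonants /p/ cannot be parsed into a legal (C)(C)V syllable (no codas are permitted; onsets may contain at most 2 consonants).
Each unlicensed consonant becomes the onset of a new syllable: /p/ → /pa/.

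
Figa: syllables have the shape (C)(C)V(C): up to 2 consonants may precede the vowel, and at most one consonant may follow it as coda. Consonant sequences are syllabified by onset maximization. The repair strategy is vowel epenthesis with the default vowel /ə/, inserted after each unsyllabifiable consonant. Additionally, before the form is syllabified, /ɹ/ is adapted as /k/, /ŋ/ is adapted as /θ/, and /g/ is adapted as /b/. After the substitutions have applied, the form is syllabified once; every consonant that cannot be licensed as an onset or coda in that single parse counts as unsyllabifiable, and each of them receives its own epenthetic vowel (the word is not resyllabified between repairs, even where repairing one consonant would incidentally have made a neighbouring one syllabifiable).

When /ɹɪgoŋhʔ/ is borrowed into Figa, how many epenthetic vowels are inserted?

2

After substitution the input is /kɪboθhʔ/.
The unsyllabifiable consonants are /h/, /ʔ/; each receives one epenthetic vowel.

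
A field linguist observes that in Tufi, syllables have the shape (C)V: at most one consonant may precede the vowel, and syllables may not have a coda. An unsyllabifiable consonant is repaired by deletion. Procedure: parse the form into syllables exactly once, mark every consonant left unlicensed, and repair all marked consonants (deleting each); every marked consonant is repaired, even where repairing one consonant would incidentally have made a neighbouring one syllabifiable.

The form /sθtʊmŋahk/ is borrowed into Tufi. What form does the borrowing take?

tʊŋa

The consonants /s/, /θ/, /m/, /h/, /k/ cannot be parsed into a legal (C)V syllable (no codas are permitted; onsets are limited to one consonant).
Deletion applies to /s/, /θ/, /m/, /h/, /k/.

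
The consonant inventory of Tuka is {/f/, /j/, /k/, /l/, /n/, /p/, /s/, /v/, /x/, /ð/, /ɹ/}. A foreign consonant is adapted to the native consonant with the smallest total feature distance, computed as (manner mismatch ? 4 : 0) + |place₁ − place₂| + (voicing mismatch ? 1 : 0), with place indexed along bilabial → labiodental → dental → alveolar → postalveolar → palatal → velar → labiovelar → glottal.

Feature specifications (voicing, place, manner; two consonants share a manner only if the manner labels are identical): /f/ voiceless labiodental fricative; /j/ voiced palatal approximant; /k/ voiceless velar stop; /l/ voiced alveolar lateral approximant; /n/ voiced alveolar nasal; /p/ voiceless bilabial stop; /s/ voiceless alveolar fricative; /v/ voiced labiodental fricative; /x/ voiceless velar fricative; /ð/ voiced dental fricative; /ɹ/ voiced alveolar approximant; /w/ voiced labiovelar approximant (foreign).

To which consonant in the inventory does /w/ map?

/j/ is closest: same manner (approximant), place distance 2 (labiovelar→palatal), same voicing; total 2. Next closest is /ɹ/ at distance 4.

j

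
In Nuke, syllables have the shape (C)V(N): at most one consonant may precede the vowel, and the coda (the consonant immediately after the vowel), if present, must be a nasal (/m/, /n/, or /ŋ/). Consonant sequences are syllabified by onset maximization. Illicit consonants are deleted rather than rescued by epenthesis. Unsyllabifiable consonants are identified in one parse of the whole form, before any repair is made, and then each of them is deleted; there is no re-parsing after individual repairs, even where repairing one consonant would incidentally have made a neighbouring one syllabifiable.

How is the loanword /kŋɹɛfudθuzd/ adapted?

ɹɛfuθu

Syllabifying with onset maximization leaves /k/, /ŋ/, /d/, /z/, /d/ stranded (only a nasal (/m/, /n/, or /ŋ/) is licensed in coda position; onsets are limited to one consonant).
Each unlicensed consonant is deleted: /k/, /ŋ/, /d/, /z/, /d/.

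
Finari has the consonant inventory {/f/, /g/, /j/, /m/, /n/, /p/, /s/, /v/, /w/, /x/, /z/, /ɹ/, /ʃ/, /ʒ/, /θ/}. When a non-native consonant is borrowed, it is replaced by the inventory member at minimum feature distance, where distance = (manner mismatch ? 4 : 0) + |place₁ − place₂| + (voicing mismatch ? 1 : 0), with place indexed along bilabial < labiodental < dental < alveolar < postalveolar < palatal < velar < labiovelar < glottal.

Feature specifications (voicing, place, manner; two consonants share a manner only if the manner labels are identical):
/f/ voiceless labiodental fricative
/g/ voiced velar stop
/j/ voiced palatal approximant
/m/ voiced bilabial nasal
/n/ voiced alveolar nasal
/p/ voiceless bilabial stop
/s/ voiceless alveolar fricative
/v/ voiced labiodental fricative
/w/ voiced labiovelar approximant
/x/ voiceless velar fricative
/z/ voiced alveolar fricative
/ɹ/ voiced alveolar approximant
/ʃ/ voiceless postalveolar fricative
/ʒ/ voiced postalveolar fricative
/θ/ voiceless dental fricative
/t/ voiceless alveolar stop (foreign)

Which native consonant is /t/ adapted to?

p

/p/ is closest: same manner (stop), place distance 3 (alveolar→bilabial), same voicing; total 3. Next closest is /g/ at distance 4.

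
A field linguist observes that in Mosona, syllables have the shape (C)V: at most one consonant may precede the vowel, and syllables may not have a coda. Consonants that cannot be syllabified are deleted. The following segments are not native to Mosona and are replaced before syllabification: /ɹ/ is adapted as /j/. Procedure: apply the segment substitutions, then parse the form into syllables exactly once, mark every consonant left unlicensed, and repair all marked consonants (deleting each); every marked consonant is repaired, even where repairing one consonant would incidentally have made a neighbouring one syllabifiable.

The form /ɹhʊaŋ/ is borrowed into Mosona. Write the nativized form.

hʊa

Substitution: /ɹ/ → /j/, giving /jhʊaŋ/.
Under (C)V, the unsyllabifiable consonants are /j/, /ŋ/ (no codas are permitted; onsets are limited to one consonant).
Each unlicensed consonant is deleted: /j/, /ŋ/.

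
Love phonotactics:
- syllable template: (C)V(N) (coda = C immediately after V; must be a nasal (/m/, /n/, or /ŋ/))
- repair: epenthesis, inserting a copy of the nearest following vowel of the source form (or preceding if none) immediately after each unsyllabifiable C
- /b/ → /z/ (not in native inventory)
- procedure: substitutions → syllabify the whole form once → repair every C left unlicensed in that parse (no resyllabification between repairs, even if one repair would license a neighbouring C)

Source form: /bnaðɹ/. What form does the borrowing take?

zanaðaɹa

Substitution: /b/ → /z/, giving /znaðɹ/.
Syllabifying with onset maximization leaves /z/, /ð/, /ɹ/ stranded (only a nasal (/m/, /n/, or /ŋ/) is licensed in coda position; onsets are limited to one consonant).
Each unlicensed consonant becomes the onset of a new syllable: /z/ → /za/, /ð/ → /ða/, /ɹ/ → /ɹa/.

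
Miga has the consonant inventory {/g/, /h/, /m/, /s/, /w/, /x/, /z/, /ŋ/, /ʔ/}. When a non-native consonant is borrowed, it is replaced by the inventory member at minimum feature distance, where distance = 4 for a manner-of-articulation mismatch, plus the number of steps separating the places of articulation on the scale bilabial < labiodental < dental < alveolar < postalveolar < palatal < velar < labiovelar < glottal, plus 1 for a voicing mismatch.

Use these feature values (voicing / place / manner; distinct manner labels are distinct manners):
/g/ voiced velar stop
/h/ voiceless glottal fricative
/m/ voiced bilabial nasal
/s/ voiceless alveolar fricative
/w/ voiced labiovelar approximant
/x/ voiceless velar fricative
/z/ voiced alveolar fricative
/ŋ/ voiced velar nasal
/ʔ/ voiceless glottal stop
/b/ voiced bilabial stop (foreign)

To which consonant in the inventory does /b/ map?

/m/ is closest: manner differs (stop→nasal, +4), place distance 0 (bilabial→bilabial), same voicing; total 4. Next closest is /g/ at distance 6.

m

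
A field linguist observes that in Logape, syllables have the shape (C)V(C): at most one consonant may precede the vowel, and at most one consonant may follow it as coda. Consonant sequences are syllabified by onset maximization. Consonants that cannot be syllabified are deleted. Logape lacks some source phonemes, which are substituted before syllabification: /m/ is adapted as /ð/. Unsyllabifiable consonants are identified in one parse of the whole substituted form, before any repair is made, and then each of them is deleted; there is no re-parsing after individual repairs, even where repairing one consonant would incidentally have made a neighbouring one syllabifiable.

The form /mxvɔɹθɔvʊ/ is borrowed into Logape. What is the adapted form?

Substitution: /m/ → /ð/, giving /ðxvɔɹθɔvʊ/.
Syllabifying with onset maximization leaves /ð/, /x/ stranded (at most one coda consonant is licensed; onsets are limited to one consonant).
Deletion applies to /ð/, /x/.

vɔɹθɔvʊ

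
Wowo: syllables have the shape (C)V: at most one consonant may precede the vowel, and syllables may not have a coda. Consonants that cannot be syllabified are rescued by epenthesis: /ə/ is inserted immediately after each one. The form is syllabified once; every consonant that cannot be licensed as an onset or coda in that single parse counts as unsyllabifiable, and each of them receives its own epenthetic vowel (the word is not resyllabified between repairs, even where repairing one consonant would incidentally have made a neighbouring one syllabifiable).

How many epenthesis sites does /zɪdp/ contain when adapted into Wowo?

The unsyllabifiable consonants are /d/, /p/; each receives one epenthetic vowel.

2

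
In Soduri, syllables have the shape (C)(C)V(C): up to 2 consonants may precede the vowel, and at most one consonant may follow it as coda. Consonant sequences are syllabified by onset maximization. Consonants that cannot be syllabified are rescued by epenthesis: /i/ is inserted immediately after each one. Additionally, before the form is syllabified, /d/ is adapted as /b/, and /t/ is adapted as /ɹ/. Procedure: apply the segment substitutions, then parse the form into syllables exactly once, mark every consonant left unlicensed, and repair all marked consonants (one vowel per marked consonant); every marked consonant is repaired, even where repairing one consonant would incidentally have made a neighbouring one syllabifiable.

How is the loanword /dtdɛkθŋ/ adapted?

Substitution: /d/ → /b/, /t/ → /ɹ/, giving /bɹbɛkθŋ/.
Syllabifying with onset maximization leaves /b/, /θ/, /ŋ/ stranded (at most one coda consonant is licensed; onsets may contain at most 2 consonants).
Epenthesis after each stranded consonant: /b/ → /bi/, /θ/ → /θi/, /ŋ/ → /ŋi/.

biɹbɛkθiŋi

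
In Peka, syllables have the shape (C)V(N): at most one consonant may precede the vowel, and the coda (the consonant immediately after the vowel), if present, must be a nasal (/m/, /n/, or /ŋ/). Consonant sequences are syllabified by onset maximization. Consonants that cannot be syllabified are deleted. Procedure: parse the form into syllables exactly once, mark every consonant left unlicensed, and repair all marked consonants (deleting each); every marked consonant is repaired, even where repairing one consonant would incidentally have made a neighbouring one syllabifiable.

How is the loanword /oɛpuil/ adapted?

oɛpui

Syllabifying with onset maximization leaves /l/ stranded (only a nasal (/m/, /n/, or /ŋ/) is licensed in coda position; onsets are limited to one consonant).
Each unlicensed consonant is deleted: /l/.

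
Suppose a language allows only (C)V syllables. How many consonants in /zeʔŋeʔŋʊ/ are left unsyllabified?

2

Syllabifying with onset maximization leaves /ʔ/, /ʔ/ stranded (no codas are permitted; onsets are limited to one consonant).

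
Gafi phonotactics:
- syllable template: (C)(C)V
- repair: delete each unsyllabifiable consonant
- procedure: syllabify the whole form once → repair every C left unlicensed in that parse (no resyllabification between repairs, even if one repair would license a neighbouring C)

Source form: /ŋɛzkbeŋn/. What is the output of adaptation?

Under (C)(C)V, the unsyllabifiable consonants are /z/, /ŋ/, /n/ (no codas are permitted; onsets may contain at most 2 consonants).
Deletion applies to /z/, /ŋ/, /n/.

ŋɛkbe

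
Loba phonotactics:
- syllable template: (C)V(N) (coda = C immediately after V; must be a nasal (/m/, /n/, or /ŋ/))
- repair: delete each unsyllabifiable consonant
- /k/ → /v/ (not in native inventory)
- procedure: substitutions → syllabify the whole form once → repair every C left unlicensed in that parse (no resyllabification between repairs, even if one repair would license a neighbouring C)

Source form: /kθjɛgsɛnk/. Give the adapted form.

jɛsɛn

Substitution: /k/ → /v/, giving /vθjɛgsɛnv/.
The consonants /v/, /θ/, /g/, /v/ cannot be parsed into a legal (C)V(N) syllable (only a nasal (/m/, /n/, or /ŋ/) is licensed in coda position; onsets are limited to one consonant).
Deletion applies to /v/, /θ/, /g/, /v/.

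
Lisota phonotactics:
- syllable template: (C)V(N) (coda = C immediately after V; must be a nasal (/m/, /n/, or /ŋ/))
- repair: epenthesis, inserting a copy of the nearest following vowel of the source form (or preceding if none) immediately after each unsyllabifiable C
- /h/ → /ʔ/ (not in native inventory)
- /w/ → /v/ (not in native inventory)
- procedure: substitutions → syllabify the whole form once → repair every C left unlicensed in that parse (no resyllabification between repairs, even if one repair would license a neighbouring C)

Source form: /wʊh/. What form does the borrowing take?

Substitution: /w/ → /v/, /h/ → /ʔ/, giving /vʊʔ/.
The consonants /ʔ/ cannot be parsed into a legal (C)V(N) syllable (only a nasal (/m/, /n/, or /ŋ/) is licensed in coda position; onsets are limited to one consonant).
Inserting the epenthetic vowel yields /ʔ/ → /ʔʊ/.

vʊʔʊ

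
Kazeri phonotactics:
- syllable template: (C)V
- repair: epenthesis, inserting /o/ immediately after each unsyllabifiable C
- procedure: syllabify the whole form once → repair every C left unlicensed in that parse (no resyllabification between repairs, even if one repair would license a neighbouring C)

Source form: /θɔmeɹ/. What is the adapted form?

θɔmeɹo

Under (C)V, the unsyllabifiable consonants are /ɹ/ (no codas are permitted; onsets are limited to one consonant).
Epenthesis after each stranded consonant: /ɹ/ → /ɹo/.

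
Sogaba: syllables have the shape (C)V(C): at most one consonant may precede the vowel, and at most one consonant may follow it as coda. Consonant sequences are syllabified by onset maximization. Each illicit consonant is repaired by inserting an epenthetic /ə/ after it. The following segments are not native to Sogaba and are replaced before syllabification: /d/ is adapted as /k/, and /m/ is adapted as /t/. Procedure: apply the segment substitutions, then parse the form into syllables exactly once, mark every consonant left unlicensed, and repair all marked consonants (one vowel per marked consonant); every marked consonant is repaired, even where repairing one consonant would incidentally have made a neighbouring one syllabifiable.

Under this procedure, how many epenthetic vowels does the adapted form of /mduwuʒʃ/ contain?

2

After substitution the input is /tkuwuʒʃ/.
The unsyllabifiable consonants are /t/, /ʃ/; each receives one epenthetic vowel.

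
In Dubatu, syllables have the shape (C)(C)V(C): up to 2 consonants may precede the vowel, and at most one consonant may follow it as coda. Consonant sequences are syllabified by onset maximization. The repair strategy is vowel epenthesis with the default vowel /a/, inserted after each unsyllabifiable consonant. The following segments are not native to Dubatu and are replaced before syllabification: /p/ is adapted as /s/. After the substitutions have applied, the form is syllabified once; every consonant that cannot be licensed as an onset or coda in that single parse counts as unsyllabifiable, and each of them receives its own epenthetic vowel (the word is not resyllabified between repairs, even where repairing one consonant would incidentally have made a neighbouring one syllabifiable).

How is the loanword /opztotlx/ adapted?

Substitution: /p/ → /s/, giving /osztotlx/.
Syllabifying with onset maximization leaves /l/, /x/ stranded (at most one coda consonant is licensed; onsets may contain at most 2 consonants).
Each unlicensed consonant becomes the onset of a new syllable: /l/ → /la/, /x/ → /xa/.

osztotlaxa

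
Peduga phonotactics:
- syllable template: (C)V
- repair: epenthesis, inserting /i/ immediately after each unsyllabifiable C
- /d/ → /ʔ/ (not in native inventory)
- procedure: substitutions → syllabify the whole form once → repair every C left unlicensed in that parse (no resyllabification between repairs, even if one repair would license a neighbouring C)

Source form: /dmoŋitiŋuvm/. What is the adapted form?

Substitution: /d/ → /ʔ/, giving /ʔmoŋitiŋuvm/.
The consonants /ʔ/, /v/, /m/ cannot be parsed into a legal (C)V syllable (no codas are permitted; onsets are limited to one consonant).
Each unlicensed consonant becomes the onset of a new syllable: /ʔ/ → /ʔi/, /v/ → /vi/, /m/ → /mi/.

ʔimoŋitiŋuvimi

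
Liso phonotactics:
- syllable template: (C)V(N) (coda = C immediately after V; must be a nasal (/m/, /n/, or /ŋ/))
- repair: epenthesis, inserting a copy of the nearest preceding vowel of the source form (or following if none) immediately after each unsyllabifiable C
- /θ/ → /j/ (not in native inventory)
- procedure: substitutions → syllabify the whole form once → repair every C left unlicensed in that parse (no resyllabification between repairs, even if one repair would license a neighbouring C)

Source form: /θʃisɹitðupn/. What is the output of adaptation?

Substitution: /θ/ → /j/, giving /jʃisɹitðupn/.
The consonants /j/, /s/, /t/, /p/, /n/ cannot be parsed into a legal (C)V(N) syllable (only a nasal (/m/, /n/, or /ŋ/) is licensed in coda position; onsets are limited to one consonant).
Inserting the epenthetic vowel yields /j/ → /ji/, /s/ → /si/, /t/ → /ti/, /p/ → /pu/, /n/ → /nu/.

jiʃisiɹitiðupunu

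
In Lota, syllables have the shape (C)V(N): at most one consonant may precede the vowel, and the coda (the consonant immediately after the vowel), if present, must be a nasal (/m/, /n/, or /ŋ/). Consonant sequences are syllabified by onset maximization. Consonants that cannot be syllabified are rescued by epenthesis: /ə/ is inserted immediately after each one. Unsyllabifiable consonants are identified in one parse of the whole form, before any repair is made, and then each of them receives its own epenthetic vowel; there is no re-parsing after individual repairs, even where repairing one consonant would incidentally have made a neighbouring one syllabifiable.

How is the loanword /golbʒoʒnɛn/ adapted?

The consonants /l/, /b/, /ʒ/ cannot be parsed into a legal (C)V(N) syllable (only a nasal (/m/, /n/, or /ŋ/) is licensed in coda position; onsets are limited to one consonant).
Epenthesis after each stranded consonant: /l/ → /lə/, /b/ → /bə/, /ʒ/ → /ʒə/.

goləbəʒoʒənɛn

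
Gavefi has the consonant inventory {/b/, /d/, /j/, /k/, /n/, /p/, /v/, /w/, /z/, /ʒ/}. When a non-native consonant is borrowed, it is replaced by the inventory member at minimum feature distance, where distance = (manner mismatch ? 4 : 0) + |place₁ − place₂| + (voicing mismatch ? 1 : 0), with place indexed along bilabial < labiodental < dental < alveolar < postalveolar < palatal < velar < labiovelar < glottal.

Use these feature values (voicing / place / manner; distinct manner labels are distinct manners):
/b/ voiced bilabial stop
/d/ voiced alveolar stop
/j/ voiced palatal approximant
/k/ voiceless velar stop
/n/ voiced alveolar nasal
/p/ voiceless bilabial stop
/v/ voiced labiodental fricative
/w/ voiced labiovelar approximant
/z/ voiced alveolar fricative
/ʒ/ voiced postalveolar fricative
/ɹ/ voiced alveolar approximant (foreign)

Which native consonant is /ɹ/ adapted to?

j

/j/ is closest: same manner (approximant), place distance 2 (alveolar→palatal), same voicing; total 2. Next closest is /d/ at distance 4.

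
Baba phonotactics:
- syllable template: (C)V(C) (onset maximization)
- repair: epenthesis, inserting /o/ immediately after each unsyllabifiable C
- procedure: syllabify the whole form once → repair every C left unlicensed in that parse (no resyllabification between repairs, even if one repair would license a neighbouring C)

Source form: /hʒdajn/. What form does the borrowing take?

The consonants /h/, /ʒ/, /n/ cannot be parsed into a legal (C)V(C) syllable (at most one coda consonant is licensed; onsets are limited to one consonant).
Inserting the epenthetic vowel yields /h/ → /ho/, /ʒ/ → /ʒo/, /n/ → /no/.

hoʒodajno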